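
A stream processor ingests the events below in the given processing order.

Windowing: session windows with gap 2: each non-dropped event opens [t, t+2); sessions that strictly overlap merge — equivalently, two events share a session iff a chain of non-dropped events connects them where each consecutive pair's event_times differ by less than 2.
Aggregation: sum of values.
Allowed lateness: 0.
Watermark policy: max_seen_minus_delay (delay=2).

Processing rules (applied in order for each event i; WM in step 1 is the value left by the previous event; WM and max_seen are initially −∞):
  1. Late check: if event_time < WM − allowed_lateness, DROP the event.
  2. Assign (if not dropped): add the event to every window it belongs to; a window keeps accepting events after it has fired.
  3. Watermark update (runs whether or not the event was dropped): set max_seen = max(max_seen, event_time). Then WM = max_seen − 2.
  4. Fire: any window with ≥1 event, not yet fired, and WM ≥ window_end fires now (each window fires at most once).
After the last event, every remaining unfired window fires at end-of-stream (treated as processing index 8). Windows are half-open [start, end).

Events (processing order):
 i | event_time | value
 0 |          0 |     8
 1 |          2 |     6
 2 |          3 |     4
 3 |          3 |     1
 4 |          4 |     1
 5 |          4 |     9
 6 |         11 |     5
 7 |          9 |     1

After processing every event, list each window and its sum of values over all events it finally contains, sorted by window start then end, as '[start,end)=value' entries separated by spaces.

i=0 t=0 v=8: → [0,2); WM=-2
i=1 t=2 v=6: → [2,4); WM=0
i=2 t=3 v=4: → [2,5); WM=1
i=3 t=3 v=1: → [2,5); WM=1
i=4 t=4 v=1: → [2,6); WM=2
i=5 t=4 v=9: → [2,6); WM=2
i=6 t=11 v=5: → [11,13); WM=9
i=7 t=9 v=1: → [9,11); WM=9

[0,2)=8 [2,6)=21 [9,11)=1 [11,13)=5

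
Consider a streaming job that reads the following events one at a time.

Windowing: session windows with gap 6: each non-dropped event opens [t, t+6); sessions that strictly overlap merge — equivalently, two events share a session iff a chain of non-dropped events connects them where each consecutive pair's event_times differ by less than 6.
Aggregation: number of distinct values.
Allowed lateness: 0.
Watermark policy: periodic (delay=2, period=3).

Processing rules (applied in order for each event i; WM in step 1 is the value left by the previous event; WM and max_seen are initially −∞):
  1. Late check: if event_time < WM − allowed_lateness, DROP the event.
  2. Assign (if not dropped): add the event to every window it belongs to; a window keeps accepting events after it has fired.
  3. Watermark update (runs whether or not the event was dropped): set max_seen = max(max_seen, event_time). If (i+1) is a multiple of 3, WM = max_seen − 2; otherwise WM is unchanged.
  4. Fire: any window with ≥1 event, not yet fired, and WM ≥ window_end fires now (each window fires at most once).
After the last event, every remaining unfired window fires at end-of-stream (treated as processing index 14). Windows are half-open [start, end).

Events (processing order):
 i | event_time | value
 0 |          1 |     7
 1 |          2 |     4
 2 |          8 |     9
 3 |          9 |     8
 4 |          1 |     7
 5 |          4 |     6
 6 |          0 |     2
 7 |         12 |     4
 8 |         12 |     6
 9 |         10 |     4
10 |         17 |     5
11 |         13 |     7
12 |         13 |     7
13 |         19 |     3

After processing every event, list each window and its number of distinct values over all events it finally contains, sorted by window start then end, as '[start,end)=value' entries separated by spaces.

[1,8)=2 [8,25)=7

i=0 t=1 v=7: → [1,7); WM=−∞
i=1 t=2 v=4: → [1,8); WM=−∞
i=2 t=8 v=9: → [8,14); WM=6
i=3 t=9 v=8: → [8,15); WM=6
i=4 t=1 v=7: DROP (t<6-0); WM=6
i=5 t=4 v=6: DROP (t<6-0); WM=7
i=6 t=0 v=2: DROP (t<7-0); WM=7
i=7 t=12 v=4: → [8,18); WM=7
i=8 t=12 v=6: → [8,18); WM=10
i=9 t=10 v=4: → [8,18); WM=10
i=10 t=17 v=5: → [8,23); WM=10
i=11 t=13 v=7: → [8,23); WM=15
i=12 t=13 v=7: DROP (t<15-0); WM=15
i=13 t=19 v=3: → [8,25); WM=15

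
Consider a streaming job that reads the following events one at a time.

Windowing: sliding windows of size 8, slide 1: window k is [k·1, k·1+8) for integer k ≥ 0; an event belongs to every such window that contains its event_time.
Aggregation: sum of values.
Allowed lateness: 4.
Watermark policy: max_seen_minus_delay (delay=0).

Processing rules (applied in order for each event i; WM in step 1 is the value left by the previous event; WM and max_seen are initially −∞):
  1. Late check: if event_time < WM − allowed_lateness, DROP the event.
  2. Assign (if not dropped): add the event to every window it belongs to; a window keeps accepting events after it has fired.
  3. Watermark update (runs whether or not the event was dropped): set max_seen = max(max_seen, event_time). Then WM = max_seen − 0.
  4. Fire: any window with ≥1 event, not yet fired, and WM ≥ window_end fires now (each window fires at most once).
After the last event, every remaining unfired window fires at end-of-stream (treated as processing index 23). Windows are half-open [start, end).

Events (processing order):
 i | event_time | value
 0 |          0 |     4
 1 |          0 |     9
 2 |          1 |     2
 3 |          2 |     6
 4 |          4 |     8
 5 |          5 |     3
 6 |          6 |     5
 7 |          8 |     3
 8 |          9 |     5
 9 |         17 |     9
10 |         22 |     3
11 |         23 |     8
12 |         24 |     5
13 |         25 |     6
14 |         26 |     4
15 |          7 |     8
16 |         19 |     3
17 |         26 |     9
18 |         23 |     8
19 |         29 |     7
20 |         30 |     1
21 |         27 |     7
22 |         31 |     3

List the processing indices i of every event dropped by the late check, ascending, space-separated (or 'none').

15 16

i=0 t=0 v=4: → [0,8); WM=0
i=1 t=0 v=9: → [0,8); WM=0
i=2 t=1 v=2: → [1,9),[0,8); WM=1
i=3 t=2 v=6: → [2,10),[1,9),[0,8); WM=2
i=4 t=4 v=8: → [4,12),[3,11),[2,10),[1,9),[0,8); WM=4
i=5 t=5 v=3: → [5,13),[4,12),[3,11),[2,10),[1,9),[0,8); WM=5
i=6 t=6 v=5: → [6,14),[5,13),[4,12),[3,11),[2,10),[1,9),[0,8); WM=6
i=7 t=8 v=3: → [8,16),[7,15),[6,14),[5,13),[4,12),[3,11),[2,10),[1,9); WM=8; [0,8) fires=37
i=8 t=9 v=5: → [9,17),[8,16),[7,15),[6,14),[5,13),[4,12),[3,11),[2,10); WM=9; [1,9) fires=27
i=9 t=17 v=9: → [17,25),[16,24),[15,23),[14,22),[13,21),[12,20),[11,19),[10,18); WM=17; [2,10) fires=30 [3,11) fires=24 [4,12) fires=24 [5,13) fires=16 [6,14) fires=13 [7,15) fires=8 [8,16) fires=8 [9,17) fires=5
i=10 t=22 v=3: → [22,30),[21,29),[20,28),[19,27),[18,26),[17,25),[16,24),[15,23); WM=22; [10,18) fires=9 [11,19) fires=9 [12,20) fires=9 [13,21) fires=9 [14,22) fires=9
i=11 t=23 v=8: → [23,31),[22,30),[21,29),[20,28),[19,27),[18,26),[17,25),[16,24); WM=23; [15,23) fires=12
i=12 t=24 v=5: → [24,32),[23,31),[22,30),[21,29),[20,28),[19,27),[18,26),[17,25); WM=24; [16,24) fires=20
i=13 t=25 v=6: → [25,33),[24,32),[23,31),[22,30),[21,29),[20,28),[19,27),[18,26); WM=25; [17,25) fires=25
i=14 t=26 v=4: → [26,34),[25,33),[24,32),[23,31),[22,30),[21,29),[20,28),[19,27); WM=26; [18,26) fires=22
i=15 t=7 v=8: DROP (t<26-4); WM=26
i=16 t=19 v=3: DROP (t<26-4); WM=26
i=17 t=26 v=9: → [26,34),[25,33),[24,32),[23,31),[22,30),[21,29),[20,28),[19,27); WM=26
i=18 t=23 v=8: → [23,31),[22,30),[21,29),[20,28),[19,27),[18,26),[17,25),[16,24); WM=26
i=19 t=29 v=7: → [29,37),[28,36),[27,35),[26,34),[25,33),[24,32),[23,31),[22,30); WM=29; [19,27) fires=43 [20,28) fires=43 [21,29) fires=43
i=20 t=30 v=1: → [30,38),[29,37),[28,36),[27,35),[26,34),[25,33),[24,32),[23,31); WM=30; [22,30) fires=50
i=21 t=27 v=7: → [27,35),[26,34),[25,33),[24,32),[23,31),[22,30),[21,29),[20,28); WM=30
i=22 t=31 v=3: → [31,39),[30,38),[29,37),[28,36),[27,35),[26,34),[25,33),[24,32); WM=31; [23,31) fires=55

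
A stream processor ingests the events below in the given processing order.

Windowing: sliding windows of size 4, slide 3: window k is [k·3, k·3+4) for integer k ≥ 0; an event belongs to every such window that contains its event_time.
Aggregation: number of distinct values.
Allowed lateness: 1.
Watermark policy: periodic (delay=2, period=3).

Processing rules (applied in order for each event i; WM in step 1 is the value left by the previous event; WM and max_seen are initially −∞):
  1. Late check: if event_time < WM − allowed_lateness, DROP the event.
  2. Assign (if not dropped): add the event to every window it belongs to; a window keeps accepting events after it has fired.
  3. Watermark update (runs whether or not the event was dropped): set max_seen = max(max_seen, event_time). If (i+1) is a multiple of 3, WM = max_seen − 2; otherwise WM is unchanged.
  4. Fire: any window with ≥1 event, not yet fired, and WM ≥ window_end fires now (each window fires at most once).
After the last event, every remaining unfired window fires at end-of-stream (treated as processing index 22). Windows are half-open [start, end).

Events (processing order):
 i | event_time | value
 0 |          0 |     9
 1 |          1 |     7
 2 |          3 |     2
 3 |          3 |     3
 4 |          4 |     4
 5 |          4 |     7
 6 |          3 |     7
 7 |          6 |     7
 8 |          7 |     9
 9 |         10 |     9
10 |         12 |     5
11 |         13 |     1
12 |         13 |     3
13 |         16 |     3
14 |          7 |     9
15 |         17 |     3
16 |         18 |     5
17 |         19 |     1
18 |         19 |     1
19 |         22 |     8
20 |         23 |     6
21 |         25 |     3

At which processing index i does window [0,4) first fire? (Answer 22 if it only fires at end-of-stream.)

8

i=0 t=0 v=9: → [0,4); WM=−∞
i=1 t=1 v=7: → [0,4); WM=−∞
i=2 t=3 v=2: → [3,7),[0,4); WM=1
i=3 t=3 v=3: → [3,7),[0,4); WM=1
i=4 t=4 v=4: → [3,7); WM=1
i=5 t=4 v=7: → [3,7); WM=2
i=6 t=3 v=7: → [3,7),[0,4); WM=2
i=7 t=6 v=7: → [6,10),[3,7); WM=2
i=8 t=7 v=9: → [6,10); WM=5; [0,4) fires=4
i=9 t=10 v=9: → [9,13); WM=5
i=10 t=12 v=5: → [12,16),[9,13); WM=5
i=11 t=13 v=1: → [12,16); WM=11; [3,7) fires=4 [6,10) fires=2
i=12 t=13 v=3: → [12,16); WM=11
i=13 t=16 v=3: → [15,19); WM=11
i=14 t=7 v=9: DROP (t<11-1); WM=14; [9,13) fires=2
i=15 t=17 v=3: → [15,19); WM=14
i=16 t=18 v=5: → [18,22),[15,19); WM=14
i=17 t=19 v=1: → [18,22); WM=17; [12,16) fires=3
i=18 t=19 v=1: → [18,22); WM=17
i=19 t=22 v=8: → [21,25); WM=17
i=20 t=23 v=6: → [21,25); WM=21; [15,19) fires=2
i=21 t=25 v=3: → [24,28); WM=21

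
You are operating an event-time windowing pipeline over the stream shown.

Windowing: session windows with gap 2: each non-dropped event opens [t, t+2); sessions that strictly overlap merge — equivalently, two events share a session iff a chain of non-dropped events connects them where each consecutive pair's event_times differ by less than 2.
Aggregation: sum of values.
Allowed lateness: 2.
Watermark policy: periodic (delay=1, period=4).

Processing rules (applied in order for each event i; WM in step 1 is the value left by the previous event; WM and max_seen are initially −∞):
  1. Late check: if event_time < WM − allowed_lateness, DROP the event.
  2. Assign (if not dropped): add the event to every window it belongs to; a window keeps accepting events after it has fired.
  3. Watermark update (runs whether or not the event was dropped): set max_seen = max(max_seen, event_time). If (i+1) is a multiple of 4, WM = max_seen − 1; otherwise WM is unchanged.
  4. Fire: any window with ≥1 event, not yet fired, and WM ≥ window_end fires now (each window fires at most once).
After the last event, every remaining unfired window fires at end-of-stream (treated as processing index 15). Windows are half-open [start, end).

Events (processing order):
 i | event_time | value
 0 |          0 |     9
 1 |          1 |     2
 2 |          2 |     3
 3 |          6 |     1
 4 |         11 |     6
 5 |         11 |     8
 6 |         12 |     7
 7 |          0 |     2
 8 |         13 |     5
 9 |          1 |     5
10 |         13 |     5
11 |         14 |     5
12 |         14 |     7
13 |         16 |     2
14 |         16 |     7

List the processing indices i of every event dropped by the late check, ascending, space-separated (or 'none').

i=0 t=0 v=9: → [0,2); WM=−∞
i=1 t=1 v=2: → [0,3); WM=−∞
i=2 t=2 v=3: → [0,4); WM=−∞
i=3 t=6 v=1: → [6,8); WM=5
i=4 t=11 v=6: → [11,13); WM=5
i=5 t=11 v=8: → [11,13); WM=5
i=6 t=12 v=7: → [11,14); WM=5
i=7 t=0 v=2: DROP (t<5-2); WM=11
i=8 t=13 v=5: → [11,15); WM=11
i=9 t=1 v=5: DROP (t<11-2); WM=11
i=10 t=13 v=5: → [11,15); WM=11
i=11 t=14 v=5: → [11,16); WM=13
i=12 t=14 v=7: → [11,16); WM=13
i=13 t=16 v=2: → [16,18); WM=13
i=14 t=16 v=7: → [16,18); WM=13

7 9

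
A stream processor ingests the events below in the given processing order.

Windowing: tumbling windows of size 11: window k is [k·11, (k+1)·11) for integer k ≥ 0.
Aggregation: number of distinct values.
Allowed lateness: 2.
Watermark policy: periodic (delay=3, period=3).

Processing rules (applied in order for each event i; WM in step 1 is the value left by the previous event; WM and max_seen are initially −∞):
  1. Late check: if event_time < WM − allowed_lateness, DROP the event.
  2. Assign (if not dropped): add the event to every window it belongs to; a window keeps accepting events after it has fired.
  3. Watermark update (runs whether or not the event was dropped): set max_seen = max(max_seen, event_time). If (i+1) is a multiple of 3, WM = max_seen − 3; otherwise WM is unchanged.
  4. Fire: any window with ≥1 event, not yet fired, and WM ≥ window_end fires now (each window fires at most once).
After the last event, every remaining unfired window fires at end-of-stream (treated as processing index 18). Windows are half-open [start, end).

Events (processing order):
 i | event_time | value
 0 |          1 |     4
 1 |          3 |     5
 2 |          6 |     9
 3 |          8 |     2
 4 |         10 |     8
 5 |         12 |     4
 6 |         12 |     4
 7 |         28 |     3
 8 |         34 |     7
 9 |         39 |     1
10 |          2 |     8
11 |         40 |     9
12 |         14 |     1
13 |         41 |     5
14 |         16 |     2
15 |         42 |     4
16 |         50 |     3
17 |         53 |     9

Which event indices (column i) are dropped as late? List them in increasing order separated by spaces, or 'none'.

i=0 t=1 v=4: → [0,11); WM=−∞
i=1 t=3 v=5: → [0,11); WM=−∞
i=2 t=6 v=9: → [0,11); WM=3
i=3 t=8 v=2: → [0,11); WM=3
i=4 t=10 v=8: → [0,11); WM=3
i=5 t=12 v=4: → [11,22); WM=9
i=6 t=12 v=4: → [11,22); WM=9
i=7 t=28 v=3: → [22,33); WM=9
i=8 t=34 v=7: → [33,44); WM=31; [0,11) fires=5 [11,22) fires=1
i=9 t=39 v=1: → [33,44); WM=31
i=10 t=2 v=8: DROP (t<31-2); WM=31
i=11 t=40 v=9: → [33,44); WM=37; [22,33) fires=1
i=12 t=14 v=1: DROP (t<37-2); WM=37
i=13 t=41 v=5: → [33,44); WM=37
i=14 t=16 v=2: DROP (t<37-2); WM=38
i=15 t=42 v=4: → [33,44); WM=38
i=16 t=50 v=3: → [44,55); WM=38
i=17 t=53 v=9: → [44,55); WM=50; [33,44) fires=5

10 12 14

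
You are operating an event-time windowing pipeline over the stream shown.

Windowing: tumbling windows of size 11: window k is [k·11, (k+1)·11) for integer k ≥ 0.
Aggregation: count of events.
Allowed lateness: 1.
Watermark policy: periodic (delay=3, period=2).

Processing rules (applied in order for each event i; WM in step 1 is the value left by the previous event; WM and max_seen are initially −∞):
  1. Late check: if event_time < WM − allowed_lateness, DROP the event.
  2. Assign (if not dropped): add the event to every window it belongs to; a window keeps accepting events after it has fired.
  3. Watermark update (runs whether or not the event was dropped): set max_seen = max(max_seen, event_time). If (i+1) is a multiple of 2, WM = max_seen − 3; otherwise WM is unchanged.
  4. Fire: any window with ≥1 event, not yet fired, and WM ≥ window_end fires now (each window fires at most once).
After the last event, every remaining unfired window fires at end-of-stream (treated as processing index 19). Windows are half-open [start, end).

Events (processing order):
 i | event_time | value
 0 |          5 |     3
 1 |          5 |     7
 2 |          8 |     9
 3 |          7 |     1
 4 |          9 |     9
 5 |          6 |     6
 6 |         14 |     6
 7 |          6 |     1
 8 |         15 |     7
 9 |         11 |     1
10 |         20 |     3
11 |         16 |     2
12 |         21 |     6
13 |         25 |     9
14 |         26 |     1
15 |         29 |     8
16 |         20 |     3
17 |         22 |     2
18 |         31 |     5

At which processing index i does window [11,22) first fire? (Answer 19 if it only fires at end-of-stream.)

i=0 t=5 v=3: → [0,11); WM=−∞
i=1 t=5 v=7: → [0,11); WM=2
i=2 t=8 v=9: → [0,11); WM=2
i=3 t=7 v=1: → [0,11); WM=5
i=4 t=9 v=9: → [0,11); WM=5
i=5 t=6 v=6: → [0,11); WM=6
i=6 t=14 v=6: → [11,22); WM=6
i=7 t=6 v=1: → [0,11); WM=11; [0,11) fires=7
i=8 t=15 v=7: → [11,22); WM=11
i=9 t=11 v=1: → [11,22); WM=12
i=10 t=20 v=3: → [11,22); WM=12
i=11 t=16 v=2: → [11,22); WM=17
i=12 t=21 v=6: → [11,22); WM=17
i=13 t=25 v=9: → [22,33); WM=22; [11,22) fires=6
i=14 t=26 v=1: → [22,33); WM=22
i=15 t=29 v=8: → [22,33); WM=26
i=16 t=20 v=3: DROP (t<26-1); WM=26
i=17 t=22 v=2: DROP (t<26-1); WM=26
i=18 t=31 v=5: → [22,33); WM=26

13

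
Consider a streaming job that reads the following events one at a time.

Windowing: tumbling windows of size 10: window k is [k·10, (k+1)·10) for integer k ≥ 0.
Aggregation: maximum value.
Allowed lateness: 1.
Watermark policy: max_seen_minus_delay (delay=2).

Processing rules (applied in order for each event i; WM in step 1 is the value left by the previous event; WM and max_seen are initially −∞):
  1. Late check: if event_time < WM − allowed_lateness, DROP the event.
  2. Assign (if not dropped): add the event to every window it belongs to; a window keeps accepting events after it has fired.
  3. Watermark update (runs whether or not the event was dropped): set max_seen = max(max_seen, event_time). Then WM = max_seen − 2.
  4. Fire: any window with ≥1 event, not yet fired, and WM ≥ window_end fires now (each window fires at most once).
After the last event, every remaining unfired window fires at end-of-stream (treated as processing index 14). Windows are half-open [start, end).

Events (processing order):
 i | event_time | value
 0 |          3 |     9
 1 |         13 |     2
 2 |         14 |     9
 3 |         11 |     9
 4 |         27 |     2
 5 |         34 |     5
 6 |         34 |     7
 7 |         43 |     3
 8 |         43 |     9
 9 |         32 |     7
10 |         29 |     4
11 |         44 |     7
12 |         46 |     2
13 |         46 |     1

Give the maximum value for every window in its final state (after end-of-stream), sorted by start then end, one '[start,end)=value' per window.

i=0 t=3 v=9: → [0,10); WM=1
i=1 t=13 v=2: → [10,20); WM=11; [0,10) fires=9
i=2 t=14 v=9: → [10,20); WM=12
i=3 t=11 v=9: → [10,20); WM=12
i=4 t=27 v=2: → [20,30); WM=25; [10,20) fires=9
i=5 t=34 v=5: → [30,40); WM=32; [20,30) fires=2
i=6 t=34 v=7: → [30,40); WM=32
i=7 t=43 v=3: → [40,50); WM=41; [30,40) fires=7
i=8 t=43 v=9: → [40,50); WM=41
i=9 t=32 v=7: DROP (t<41-1); WM=41
i=10 t=29 v=4: DROP (t<41-1); WM=41
i=11 t=44 v=7: → [40,50); WM=42
i=12 t=46 v=2: → [40,50); WM=44
i=13 t=46 v=1: → [40,50); WM=44

[0,10)=9 [10,20)=9 [20,30)=2 [30,40)=7 [40,50)=9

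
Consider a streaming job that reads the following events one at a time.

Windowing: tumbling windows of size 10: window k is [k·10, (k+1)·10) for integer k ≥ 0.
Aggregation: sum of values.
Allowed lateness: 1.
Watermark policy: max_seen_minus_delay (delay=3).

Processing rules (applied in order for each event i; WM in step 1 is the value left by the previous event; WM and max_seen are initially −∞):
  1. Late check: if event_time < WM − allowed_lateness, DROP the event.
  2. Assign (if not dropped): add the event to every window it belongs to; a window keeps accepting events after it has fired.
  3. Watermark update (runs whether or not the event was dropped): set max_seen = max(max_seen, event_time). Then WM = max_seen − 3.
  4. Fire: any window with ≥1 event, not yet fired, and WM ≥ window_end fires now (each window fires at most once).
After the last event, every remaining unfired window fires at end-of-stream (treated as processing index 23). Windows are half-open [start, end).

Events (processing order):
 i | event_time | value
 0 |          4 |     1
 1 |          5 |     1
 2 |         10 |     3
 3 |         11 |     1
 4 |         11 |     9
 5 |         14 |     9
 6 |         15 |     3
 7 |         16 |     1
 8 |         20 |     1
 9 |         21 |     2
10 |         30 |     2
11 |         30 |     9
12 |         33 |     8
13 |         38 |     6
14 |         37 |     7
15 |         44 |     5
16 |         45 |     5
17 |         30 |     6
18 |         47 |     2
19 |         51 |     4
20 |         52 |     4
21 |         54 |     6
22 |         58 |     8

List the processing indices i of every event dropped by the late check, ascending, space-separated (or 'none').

i=0 t=4 v=1: → [0,10); WM=1
i=1 t=5 v=1: → [0,10); WM=2
i=2 t=10 v=3: → [10,20); WM=7
i=3 t=11 v=1: → [10,20); WM=8
i=4 t=11 v=9: → [10,20); WM=8
i=5 t=14 v=9: → [10,20); WM=11; [0,10) fires=2
i=6 t=15 v=3: → [10,20); WM=12
i=7 t=16 v=1: → [10,20); WM=13
i=8 t=20 v=1: → [20,30); WM=17
i=9 t=21 v=2: → [20,30); WM=18
i=10 t=30 v=2: → [30,40); WM=27; [10,20) fires=26
i=11 t=30 v=9: → [30,40); WM=27
i=12 t=33 v=8: → [30,40); WM=30; [20,30) fires=3
i=13 t=38 v=6: → [30,40); WM=35
i=14 t=37 v=7: → [30,40); WM=35
i=15 t=44 v=5: → [40,50); WM=41; [30,40) fires=32
i=16 t=45 v=5: → [40,50); WM=42
i=17 t=30 v=6: DROP (t<42-1); WM=42
i=18 t=47 v=2: → [40,50); WM=44
i=19 t=51 v=4: → [50,60); WM=48
i=20 t=52 v=4: → [50,60); WM=49
i=21 t=54 v=6: → [50,60); WM=51; [40,50) fires=12
i=22 t=58 v=8: → [50,60); WM=55

17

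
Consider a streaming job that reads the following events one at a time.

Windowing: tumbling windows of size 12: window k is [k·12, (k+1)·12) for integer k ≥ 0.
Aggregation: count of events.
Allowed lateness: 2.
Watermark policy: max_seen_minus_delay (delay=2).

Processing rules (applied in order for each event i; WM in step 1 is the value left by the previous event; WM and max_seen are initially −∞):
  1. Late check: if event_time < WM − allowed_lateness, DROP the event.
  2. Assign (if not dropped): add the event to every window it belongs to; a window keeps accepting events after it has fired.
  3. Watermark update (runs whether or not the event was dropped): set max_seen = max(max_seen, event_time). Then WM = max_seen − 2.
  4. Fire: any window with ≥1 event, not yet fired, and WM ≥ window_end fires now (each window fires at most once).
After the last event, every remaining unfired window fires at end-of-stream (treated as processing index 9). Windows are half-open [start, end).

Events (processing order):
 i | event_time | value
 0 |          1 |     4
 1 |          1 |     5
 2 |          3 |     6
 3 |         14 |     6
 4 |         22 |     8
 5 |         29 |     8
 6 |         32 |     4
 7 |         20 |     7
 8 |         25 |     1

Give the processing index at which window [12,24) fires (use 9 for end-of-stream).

i=0 t=1 v=4: → [0,12); WM=-1
i=1 t=1 v=5: → [0,12); WM=-1
i=2 t=3 v=6: → [0,12); WM=1
i=3 t=14 v=6: → [12,24); WM=12; [0,12) fires=3
i=4 t=22 v=8: → [12,24); WM=20
i=5 t=29 v=8: → [24,36); WM=27; [12,24) fires=2
i=6 t=32 v=4: → [24,36); WM=30
i=7 t=20 v=7: DROP (t<30-2); WM=30
i=8 t=25 v=1: DROP (t<30-2); WM=30

5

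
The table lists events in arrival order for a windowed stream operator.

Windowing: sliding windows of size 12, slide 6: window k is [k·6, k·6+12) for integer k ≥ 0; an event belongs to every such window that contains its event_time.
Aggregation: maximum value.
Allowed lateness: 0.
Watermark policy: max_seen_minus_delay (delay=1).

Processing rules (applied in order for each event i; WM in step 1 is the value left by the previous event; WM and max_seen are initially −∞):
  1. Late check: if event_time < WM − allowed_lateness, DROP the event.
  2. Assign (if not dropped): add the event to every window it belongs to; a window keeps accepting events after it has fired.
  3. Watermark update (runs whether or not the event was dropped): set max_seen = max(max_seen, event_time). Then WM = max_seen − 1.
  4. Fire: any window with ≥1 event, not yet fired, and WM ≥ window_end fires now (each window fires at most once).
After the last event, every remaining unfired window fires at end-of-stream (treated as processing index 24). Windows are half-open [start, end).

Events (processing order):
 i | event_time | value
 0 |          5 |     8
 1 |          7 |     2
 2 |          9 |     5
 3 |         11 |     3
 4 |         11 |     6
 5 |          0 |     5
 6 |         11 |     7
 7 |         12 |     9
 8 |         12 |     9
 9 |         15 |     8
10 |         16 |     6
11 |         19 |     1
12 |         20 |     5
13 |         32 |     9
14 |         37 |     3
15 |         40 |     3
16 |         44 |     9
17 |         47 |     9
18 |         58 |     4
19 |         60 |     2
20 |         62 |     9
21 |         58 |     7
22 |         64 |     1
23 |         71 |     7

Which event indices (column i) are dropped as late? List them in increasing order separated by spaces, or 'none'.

5 21

i=0 t=5 v=8: → [0,12); WM=4
i=1 t=7 v=2: → [6,18),[0,12); WM=6
i=2 t=9 v=5: → [6,18),[0,12); WM=8
i=3 t=11 v=3: → [6,18),[0,12); WM=10
i=4 t=11 v=6: → [6,18),[0,12); WM=10
i=5 t=0 v=5: DROP (t<10-0); WM=10
i=6 t=11 v=7: → [6,18),[0,12); WM=10
i=7 t=12 v=9: → [12,24),[6,18); WM=11
i=8 t=12 v=9: → [12,24),[6,18); WM=11
i=9 t=15 v=8: → [12,24),[6,18); WM=14; [0,12) fires=8
i=10 t=16 v=6: → [12,24),[6,18); WM=15
i=11 t=19 v=1: → [18,30),[12,24); WM=18; [6,18) fires=9
i=12 t=20 v=5: → [18,30),[12,24); WM=19
i=13 t=32 v=9: → [30,42),[24,36); WM=31; [12,24) fires=9 [18,30) fires=5
i=14 t=37 v=3: → [36,48),[30,42); WM=36; [24,36) fires=9
i=15 t=40 v=3: → [36,48),[30,42); WM=39
i=16 t=44 v=9: → [42,54),[36,48); WM=43; [30,42) fires=9
i=17 t=47 v=9: → [42,54),[36,48); WM=46
i=18 t=58 v=4: → [54,66),[48,60); WM=57; [36,48) fires=9 [42,54) fires=9
i=19 t=60 v=2: → [60,72),[54,66); WM=59
i=20 t=62 v=9: → [60,72),[54,66); WM=61; [48,60) fires=4
i=21 t=58 v=7: DROP (t<61-0); WM=61
i=22 t=64 v=1: → [60,72),[54,66); WM=63
i=23 t=71 v=7: → [66,78),[60,72); WM=70; [54,66) fires=9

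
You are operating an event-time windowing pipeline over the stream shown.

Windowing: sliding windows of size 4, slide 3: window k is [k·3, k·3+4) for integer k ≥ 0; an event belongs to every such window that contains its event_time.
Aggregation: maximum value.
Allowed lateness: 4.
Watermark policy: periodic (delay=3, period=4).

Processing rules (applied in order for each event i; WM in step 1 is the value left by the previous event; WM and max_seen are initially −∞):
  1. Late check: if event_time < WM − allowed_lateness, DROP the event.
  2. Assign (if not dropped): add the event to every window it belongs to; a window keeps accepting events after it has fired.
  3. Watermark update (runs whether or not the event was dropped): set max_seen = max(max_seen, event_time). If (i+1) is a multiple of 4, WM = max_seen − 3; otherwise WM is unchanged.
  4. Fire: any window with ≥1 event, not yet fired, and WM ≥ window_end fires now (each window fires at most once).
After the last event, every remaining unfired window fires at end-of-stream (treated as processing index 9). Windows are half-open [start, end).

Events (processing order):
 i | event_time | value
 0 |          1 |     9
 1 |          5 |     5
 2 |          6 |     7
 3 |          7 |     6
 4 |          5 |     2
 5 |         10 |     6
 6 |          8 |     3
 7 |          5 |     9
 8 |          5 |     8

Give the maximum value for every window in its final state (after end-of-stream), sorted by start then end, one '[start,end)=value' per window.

[0,4)=9 [3,7)=9 [6,10)=7 [9,13)=6

i=0 t=1 v=9: → [0,4); WM=−∞
i=1 t=5 v=5: → [3,7); WM=−∞
i=2 t=6 v=7: → [6,10),[3,7); WM=−∞
i=3 t=7 v=6: → [6,10); WM=4; [0,4) fires=9
i=4 t=5 v=2: → [3,7); WM=4
i=5 t=10 v=6: → [9,13); WM=4
i=6 t=8 v=3: → [6,10); WM=4
i=7 t=5 v=9: → [3,7); WM=7; [3,7) fires=9
i=8 t=5 v=8: → [3,7); WM=7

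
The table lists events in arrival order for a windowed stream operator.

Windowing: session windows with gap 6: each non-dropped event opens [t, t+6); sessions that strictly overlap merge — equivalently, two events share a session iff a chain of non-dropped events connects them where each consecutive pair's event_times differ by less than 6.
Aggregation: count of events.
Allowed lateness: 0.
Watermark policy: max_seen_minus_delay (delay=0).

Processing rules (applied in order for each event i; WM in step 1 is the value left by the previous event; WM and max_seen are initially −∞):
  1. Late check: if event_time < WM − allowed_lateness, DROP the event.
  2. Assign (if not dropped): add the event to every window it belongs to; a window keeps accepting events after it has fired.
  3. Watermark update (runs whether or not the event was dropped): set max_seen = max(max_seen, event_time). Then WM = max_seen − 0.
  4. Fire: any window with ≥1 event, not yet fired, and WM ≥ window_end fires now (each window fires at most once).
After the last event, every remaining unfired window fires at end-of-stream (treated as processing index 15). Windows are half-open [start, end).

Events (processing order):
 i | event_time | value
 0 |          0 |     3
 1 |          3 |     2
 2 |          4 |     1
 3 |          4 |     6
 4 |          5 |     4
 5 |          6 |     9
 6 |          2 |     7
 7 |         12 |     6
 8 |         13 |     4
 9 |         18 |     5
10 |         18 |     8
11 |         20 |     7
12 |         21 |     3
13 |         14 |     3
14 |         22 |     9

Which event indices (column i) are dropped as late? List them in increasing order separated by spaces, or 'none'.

6 13

i=0 t=0 v=3: → [0,6); WM=0
i=1 t=3 v=2: → [0,9); WM=3
i=2 t=4 v=1: → [0,10); WM=4
i=3 t=4 v=6: → [0,10); WM=4
i=4 t=5 v=4: → [0,11); WM=5
i=5 t=6 v=9: → [0,12); WM=6
i=6 t=2 v=7: DROP (t<6-0); WM=6
i=7 t=12 v=6: → [12,18); WM=12
i=8 t=13 v=4: → [12,19); WM=13
i=9 t=18 v=5: → [12,24); WM=18
i=10 t=18 v=8: → [12,24); WM=18
i=11 t=20 v=7: → [12,26); WM=20
i=12 t=21 v=3: → [12,27); WM=21
i=13 t=14 v=3: DROP (t<21-0); WM=21
i=14 t=22 v=9: → [12,28); WM=22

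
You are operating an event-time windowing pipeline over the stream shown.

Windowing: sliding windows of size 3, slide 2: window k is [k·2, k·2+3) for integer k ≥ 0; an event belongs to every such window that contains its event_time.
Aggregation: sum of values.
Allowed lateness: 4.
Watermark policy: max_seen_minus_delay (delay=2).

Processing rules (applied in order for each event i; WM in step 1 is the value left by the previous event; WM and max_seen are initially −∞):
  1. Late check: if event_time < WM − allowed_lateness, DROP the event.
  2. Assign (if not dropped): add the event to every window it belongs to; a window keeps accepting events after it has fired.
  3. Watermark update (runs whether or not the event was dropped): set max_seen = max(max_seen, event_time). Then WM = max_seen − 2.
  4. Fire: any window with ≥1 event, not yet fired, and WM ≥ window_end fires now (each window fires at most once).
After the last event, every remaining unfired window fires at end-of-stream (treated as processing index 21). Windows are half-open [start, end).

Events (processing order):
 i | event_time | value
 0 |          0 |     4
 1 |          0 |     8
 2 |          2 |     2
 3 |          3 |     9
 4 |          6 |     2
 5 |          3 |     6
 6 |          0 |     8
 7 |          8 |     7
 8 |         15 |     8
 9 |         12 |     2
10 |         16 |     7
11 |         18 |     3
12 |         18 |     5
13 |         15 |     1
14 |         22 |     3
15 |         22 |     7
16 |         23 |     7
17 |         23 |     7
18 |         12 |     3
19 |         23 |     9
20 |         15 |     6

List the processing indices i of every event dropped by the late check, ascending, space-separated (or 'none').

18 20

i=0 t=0 v=4: → [0,3); WM=-2
i=1 t=0 v=8: → [0,3); WM=-2
i=2 t=2 v=2: → [2,5),[0,3); WM=0
i=3 t=3 v=9: → [2,5); WM=1
i=4 t=6 v=2: → [6,9),[4,7); WM=4; [0,3) fires=14
i=5 t=3 v=6: → [2,5); WM=4
i=6 t=0 v=8: → [0,3); WM=4
i=7 t=8 v=7: → [8,11),[6,9); WM=6; [2,5) fires=17
i=8 t=15 v=8: → [14,17); WM=13; [4,7) fires=2 [6,9) fires=9 [8,11) fires=7
i=9 t=12 v=2: → [12,15),[10,13); WM=13; [10,13) fires=2
i=10 t=16 v=7: → [16,19),[14,17); WM=14
i=11 t=18 v=3: → [18,21),[16,19); WM=16; [12,15) fires=2
i=12 t=18 v=5: → [18,21),[16,19); WM=16
i=13 t=15 v=1: → [14,17); WM=16
i=14 t=22 v=3: → [22,25),[20,23); WM=20; [14,17) fires=16 [16,19) fires=15
i=15 t=22 v=7: → [22,25),[20,23); WM=20
i=16 t=23 v=7: → [22,25); WM=21; [18,21) fires=8
i=17 t=23 v=7: → [22,25); WM=21
i=18 t=12 v=3: DROP (t<21-4); WM=21
i=19 t=23 v=9: → [22,25); WM=21
i=20 t=15 v=6: DROP (t<21-4); WM=21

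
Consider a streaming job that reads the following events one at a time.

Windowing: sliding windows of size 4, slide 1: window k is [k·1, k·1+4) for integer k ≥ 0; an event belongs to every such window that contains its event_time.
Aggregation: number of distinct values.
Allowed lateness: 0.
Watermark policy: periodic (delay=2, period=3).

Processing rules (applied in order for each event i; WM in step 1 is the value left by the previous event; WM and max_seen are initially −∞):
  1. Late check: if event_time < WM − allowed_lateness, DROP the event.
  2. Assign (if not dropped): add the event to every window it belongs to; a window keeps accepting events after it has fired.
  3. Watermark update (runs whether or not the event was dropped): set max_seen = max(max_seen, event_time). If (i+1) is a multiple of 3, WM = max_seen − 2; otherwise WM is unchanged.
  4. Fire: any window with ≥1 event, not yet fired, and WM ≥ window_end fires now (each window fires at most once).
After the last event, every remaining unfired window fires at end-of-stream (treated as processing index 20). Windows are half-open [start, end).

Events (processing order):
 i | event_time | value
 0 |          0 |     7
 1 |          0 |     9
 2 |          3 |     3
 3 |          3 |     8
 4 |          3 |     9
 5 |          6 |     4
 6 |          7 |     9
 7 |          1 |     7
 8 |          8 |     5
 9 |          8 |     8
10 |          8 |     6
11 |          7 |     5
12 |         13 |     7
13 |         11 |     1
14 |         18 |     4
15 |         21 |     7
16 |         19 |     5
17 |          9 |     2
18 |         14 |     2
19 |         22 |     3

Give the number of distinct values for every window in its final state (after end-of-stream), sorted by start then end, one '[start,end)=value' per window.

i=0 t=0 v=7: → [0,4); WM=−∞
i=1 t=0 v=9: → [0,4); WM=−∞
i=2 t=3 v=3: → [3,7),[2,6),[1,5),[0,4); WM=1
i=3 t=3 v=8: → [3,7),[2,6),[1,5),[0,4); WM=1
i=4 t=3 v=9: → [3,7),[2,6),[1,5),[0,4); WM=1
i=5 t=6 v=4: → [6,10),[5,9),[4,8),[3,7); WM=4; [0,4) fires=4
i=6 t=7 v=9: → [7,11),[6,10),[5,9),[4,8); WM=4
i=7 t=1 v=7: DROP (t<4-0); WM=4
i=8 t=8 v=5: → [8,12),[7,11),[6,10),[5,9); WM=6; [1,5) fires=3 [2,6) fires=3
i=9 t=8 v=8: → [8,12),[7,11),[6,10),[5,9); WM=6
i=10 t=8 v=6: → [8,12),[7,11),[6,10),[5,9); WM=6
i=11 t=7 v=5: → [7,11),[6,10),[5,9),[4,8); WM=6
i=12 t=13 v=7: → [13,17),[12,16),[11,15),[10,14); WM=6
i=13 t=11 v=1: → [11,15),[10,14),[9,13),[8,12); WM=6
i=14 t=18 v=4: → [18,22),[17,21),[16,20),[15,19); WM=16; [3,7) fires=4 [4,8) fires=3 [5,9) fires=5 [6,10) fires=5 [7,11) fires=4 [8,12) fires=4 [9,13) fires=1 [10,14) fires=2 [11,15) fires=2 [12,16) fires=1
i=15 t=21 v=7: → [21,25),[20,24),[19,23),[18,22); WM=16
i=16 t=19 v=5: → [19,23),[18,22),[17,21),[16,20); WM=16
i=17 t=9 v=2: DROP (t<16-0); WM=19; [13,17) fires=1 [15,19) fires=1
i=18 t=14 v=2: DROP (t<19-0); WM=19
i=19 t=22 v=3: → [22,26),[21,25),[20,24),[19,23); WM=19

[0,4)=4 [1,5)=3 [2,6)=3 [3,7)=4 [4,8)=3 [5,9)=5 [6,10)=5 [7,11)=4 [8,12)=4 [9,13)=1 [10,14)=2 [11,15)=2 [12,16)=1 [13,17)=1 [15,19)=1 [16,20)=2 [17,21)=2 [18,22)=3 [19,23)=3 [20,24)=2 [21,25)=2 [22,26)=1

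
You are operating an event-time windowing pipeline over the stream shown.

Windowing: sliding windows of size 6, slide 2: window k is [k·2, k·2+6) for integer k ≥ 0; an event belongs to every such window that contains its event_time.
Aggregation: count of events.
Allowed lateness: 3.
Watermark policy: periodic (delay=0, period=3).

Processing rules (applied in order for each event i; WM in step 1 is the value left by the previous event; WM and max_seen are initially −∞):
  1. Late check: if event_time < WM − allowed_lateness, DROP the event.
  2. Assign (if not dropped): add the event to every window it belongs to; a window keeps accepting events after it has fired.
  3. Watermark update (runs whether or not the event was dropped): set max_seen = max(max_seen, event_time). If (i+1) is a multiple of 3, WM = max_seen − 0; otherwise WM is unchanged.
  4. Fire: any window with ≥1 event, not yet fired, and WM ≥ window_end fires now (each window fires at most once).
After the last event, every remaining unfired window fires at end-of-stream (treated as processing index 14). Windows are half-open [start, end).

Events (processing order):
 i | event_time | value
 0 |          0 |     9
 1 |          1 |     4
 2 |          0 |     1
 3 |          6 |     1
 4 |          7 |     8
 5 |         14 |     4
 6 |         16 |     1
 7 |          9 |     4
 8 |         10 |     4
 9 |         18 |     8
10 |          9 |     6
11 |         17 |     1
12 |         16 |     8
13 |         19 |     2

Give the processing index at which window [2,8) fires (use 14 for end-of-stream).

i=0 t=0 v=9: → [0,6); WM=−∞
i=1 t=1 v=4: → [0,6); WM=−∞
i=2 t=0 v=1: → [0,6); WM=1
i=3 t=6 v=1: → [6,12),[4,10),[2,8); WM=1
i=4 t=7 v=8: → [6,12),[4,10),[2,8); WM=1
i=5 t=14 v=4: → [14,20),[12,18),[10,16); WM=14; [0,6) fires=3 [2,8) fires=2 [4,10) fires=2 [6,12) fires=2
i=6 t=16 v=1: → [16,22),[14,20),[12,18); WM=14
i=7 t=9 v=4: DROP (t<14-3); WM=14
i=8 t=10 v=4: DROP (t<14-3); WM=16; [10,16) fires=1
i=9 t=18 v=8: → [18,24),[16,22),[14,20); WM=16
i=10 t=9 v=6: DROP (t<16-3); WM=16
i=11 t=17 v=1: → [16,22),[14,20),[12,18); WM=18; [12,18) fires=3
i=12 t=16 v=8: → [16,22),[14,20),[12,18); WM=18
i=13 t=19 v=2: → [18,24),[16,22),[14,20); WM=18

5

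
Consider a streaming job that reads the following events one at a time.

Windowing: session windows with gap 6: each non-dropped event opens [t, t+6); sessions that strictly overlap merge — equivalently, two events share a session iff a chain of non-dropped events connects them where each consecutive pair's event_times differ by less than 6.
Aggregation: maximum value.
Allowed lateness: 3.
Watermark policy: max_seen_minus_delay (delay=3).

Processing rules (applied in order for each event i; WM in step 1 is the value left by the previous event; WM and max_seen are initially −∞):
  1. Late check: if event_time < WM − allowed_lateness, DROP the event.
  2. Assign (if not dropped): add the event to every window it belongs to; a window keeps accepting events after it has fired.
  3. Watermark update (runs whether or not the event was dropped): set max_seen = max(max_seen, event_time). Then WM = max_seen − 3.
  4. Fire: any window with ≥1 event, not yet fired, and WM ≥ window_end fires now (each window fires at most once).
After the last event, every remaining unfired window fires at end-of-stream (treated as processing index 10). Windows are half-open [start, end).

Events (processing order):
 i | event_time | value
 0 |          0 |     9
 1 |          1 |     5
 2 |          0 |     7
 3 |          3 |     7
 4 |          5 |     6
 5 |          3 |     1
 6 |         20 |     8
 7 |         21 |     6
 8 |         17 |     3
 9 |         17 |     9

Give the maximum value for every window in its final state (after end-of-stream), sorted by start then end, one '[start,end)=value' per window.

i=0 t=0 v=9: → [0,6); WM=-3
i=1 t=1 v=5: → [0,7); WM=-2
i=2 t=0 v=7: → [0,7); WM=-2
i=3 t=3 v=7: → [0,9); WM=0
i=4 t=5 v=6: → [0,11); WM=2
i=5 t=3 v=1: → [0,11); WM=2
i=6 t=20 v=8: → [20,26); WM=17
i=7 t=21 v=6: → [20,27); WM=18
i=8 t=17 v=3: → [17,27); WM=18
i=9 t=17 v=9: → [17,27); WM=18

[0,11)=9 [17,27)=9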